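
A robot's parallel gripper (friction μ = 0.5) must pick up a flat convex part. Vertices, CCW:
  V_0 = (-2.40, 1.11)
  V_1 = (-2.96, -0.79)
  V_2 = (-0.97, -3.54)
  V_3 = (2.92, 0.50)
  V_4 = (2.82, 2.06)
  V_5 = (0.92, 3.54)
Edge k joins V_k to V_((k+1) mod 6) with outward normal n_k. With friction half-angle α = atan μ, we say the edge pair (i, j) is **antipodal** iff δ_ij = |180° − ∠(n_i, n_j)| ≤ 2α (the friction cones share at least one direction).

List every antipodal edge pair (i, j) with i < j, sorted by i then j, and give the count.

α = atan 0.5 = 26.57°;  2α = 53.13°
n_0 = (-0.9592, +0.2827)
n_1 = (-0.8101, -0.5862)
n_2 = (+0.7204, -0.6936)
n_3 = (+0.9980, +0.0640)
n_4 = (+0.6145, +0.7889)
n_5 = (-0.5906, +0.8069)
  (0,1): δ = 127.69°  ·
  (0,2): δ = 27.49°  ✓
  (0,3): δ = 20.09°  ✓
  (0,4): δ = 68.51°  ·
  (0,5): δ = 142.62°  ·
  (1,2): δ = 79.81°  ·
  (1,3): δ = 32.22°  ✓
  (1,4): δ = 16.19°  ✓
  (1,5): δ = 90.31°  ·
  (2,3): δ = 132.42°  ·
  (2,4): δ = 84.00°  ·
  (2,5): δ = 9.88°  ✓
  (3,4): δ = 131.58°  ·
  (3,5): δ = 57.47°  ·
  (4,5): δ = 105.88°  ·
antipodal pairs: 5

count = 5; pairs: (0,2), (0,3), (1,3), (1,4), (2,5)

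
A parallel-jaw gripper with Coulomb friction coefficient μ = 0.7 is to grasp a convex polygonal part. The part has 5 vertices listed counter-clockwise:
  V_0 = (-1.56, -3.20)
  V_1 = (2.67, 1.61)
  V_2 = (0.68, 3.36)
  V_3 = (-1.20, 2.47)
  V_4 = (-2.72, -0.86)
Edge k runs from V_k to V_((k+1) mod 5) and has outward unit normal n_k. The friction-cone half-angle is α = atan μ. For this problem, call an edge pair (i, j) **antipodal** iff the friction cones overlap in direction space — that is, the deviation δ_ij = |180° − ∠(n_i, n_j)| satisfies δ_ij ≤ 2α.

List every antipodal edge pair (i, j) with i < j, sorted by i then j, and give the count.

count = 4; pairs: (0,2), (0,3), (0,4), (1,4)

α = atan 0.7 = 34.99°;  2α = 69.98°
n_0 = (+0.7509, -0.6604)
n_1 = (+0.6604, +0.7509)
n_2 = (-0.4279, +0.9038)
n_3 = (-0.9097, +0.4152)
n_4 = (-0.8960, -0.4441)
  (0,1): δ = 90.00°  ·
  (0,2): δ = 23.34°  ✓
  (0,3): δ = 16.79°  ✓
  (0,4): δ = 67.70°  ✓
  (1,2): δ = 113.34°  ·
  (1,3): δ = 73.21°  ·
  (1,4): δ = 22.30°  ✓
  (2,3): δ = 139.87°  ·
  (2,4): δ = 88.96°  ·
  (3,4): δ = 129.10°  ·
antipodal pairs: 4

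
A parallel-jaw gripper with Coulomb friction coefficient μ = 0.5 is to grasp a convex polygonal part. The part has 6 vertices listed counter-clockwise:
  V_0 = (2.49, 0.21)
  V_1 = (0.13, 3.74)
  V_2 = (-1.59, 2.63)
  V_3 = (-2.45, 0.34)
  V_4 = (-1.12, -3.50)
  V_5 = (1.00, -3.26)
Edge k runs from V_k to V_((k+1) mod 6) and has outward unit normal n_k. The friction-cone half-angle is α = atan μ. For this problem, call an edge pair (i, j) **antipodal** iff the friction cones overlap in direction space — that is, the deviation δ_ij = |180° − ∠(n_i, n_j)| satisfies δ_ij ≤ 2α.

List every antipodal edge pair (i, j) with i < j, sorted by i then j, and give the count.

count = 5; pairs: (0,3), (1,4), (1,5), (2,5), (3,5)

α = atan 0.5 = 26.57°;  2α = 53.13°
n_0 = (+0.8313, +0.5558)
n_1 = (-0.5422, +0.8402)
n_2 = (-0.9362, +0.3516)
n_3 = (-0.9449, -0.3273)
n_4 = (+0.1125, -0.9937)
n_5 = (+0.9189, -0.3946)
  (0,1): δ = 90.93°  ·
  (0,2): δ = 54.35°  ·
  (0,3): δ = 14.66°  ✓
  (0,4): δ = 62.69°  ·
  (0,5): δ = 123.00°  ·
  (1,2): δ = 143.42°  ·
  (1,3): δ = 103.73°  ·
  (1,4): δ = 26.38°  ✓
  (1,5): δ = 33.93°  ✓
  (2,3): δ = 140.31°  ·
  (2,4): δ = 62.96°  ·
  (2,5): δ = 2.65°  ✓
  (3,4): δ = 102.64°  ·
  (3,5): δ = 42.34°  ✓
  (4,5): δ = 119.70°  ·
antipodal pairs: 5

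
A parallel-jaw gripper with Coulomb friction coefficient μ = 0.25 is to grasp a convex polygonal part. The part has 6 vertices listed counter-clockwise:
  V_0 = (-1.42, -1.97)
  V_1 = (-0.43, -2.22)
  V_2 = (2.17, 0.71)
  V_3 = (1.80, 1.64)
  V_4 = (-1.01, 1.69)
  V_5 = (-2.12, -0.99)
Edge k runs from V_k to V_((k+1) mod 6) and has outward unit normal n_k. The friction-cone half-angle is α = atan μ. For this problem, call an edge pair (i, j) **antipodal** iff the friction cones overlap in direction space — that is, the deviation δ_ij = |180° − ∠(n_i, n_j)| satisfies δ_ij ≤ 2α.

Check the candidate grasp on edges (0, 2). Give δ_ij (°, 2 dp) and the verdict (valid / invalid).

δ = 54.13°, invalid

α = atan 0.25 = 14.04°;  2α = 28.07°
edge 0: e_0 = (+0.99, -0.25);  n_0 = (-0.2448, -0.9696)
edge 2: e_2 = (-0.37, +0.93);  n_2 = (+0.9292, +0.3697)
∠(n_0, n_2) = 125.87°
δ = |180° − 125.87°| = 54.13°
54.13° > 2α = 28.07°  →  invalid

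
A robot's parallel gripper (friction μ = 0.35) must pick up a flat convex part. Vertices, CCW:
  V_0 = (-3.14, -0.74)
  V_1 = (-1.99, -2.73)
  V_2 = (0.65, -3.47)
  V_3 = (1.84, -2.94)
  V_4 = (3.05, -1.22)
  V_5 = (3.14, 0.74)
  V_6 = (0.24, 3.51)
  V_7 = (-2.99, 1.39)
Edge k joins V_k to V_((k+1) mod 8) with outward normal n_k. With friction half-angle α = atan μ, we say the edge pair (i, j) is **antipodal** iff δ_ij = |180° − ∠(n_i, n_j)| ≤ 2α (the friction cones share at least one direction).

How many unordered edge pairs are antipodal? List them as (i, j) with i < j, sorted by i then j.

count = 7; pairs: (0,4), (0,5), (1,5), (2,6), (3,6), (3,7), (4,7)

α = atan 0.35 = 19.29°;  2α = 38.58°
n_0 = (-0.8658, -0.5004)
n_1 = (-0.2699, -0.9629)
n_2 = (+0.4069, -0.9135)
n_3 = (+0.8179, -0.5754)
n_4 = (+0.9989, -0.0459)
n_5 = (+0.6907, +0.7231)
n_6 = (-0.5487, +0.8360)
n_7 = (-0.9975, +0.0702)
  (0,1): δ = 135.68°  ·
  (0,2): δ = 96.02°  ·
  (0,3): δ = 65.15°  ·
  (0,4): δ = 32.65°  ✓
  (0,5): δ = 16.29°  ✓
  (0,6): δ = 93.26°  ·
  (0,7): δ = 145.95°  ·
  (1,2): δ = 140.33°  ·
  (1,3): δ = 109.47°  ·
  (1,4): δ = 76.97°  ·
  (1,5): δ = 28.03°  ✓
  (1,6): δ = 48.94°  ·
  (1,7): δ = 101.63°  ·
  (2,3): δ = 149.13°  ·
  (2,4): δ = 116.64°  ·
  (2,5): δ = 67.69°  ·
  (2,6): δ = 9.27°  ✓
  (2,7): δ = 61.96°  ·
  (3,4): δ = 147.50°  ·
  (3,5): δ = 98.56°  ·
  (3,6): δ = 21.60°  ✓
  (3,7): δ = 31.10°  ✓
  (4,5): δ = 131.06°  ·
  (4,6): δ = 54.09°  ·
  (4,7): δ = 1.40°  ✓
  (5,6): δ = 103.03°  ·
  (5,7): δ = 50.34°  ·
  (6,7): δ = 127.31°  ·
antipodal pairs: 7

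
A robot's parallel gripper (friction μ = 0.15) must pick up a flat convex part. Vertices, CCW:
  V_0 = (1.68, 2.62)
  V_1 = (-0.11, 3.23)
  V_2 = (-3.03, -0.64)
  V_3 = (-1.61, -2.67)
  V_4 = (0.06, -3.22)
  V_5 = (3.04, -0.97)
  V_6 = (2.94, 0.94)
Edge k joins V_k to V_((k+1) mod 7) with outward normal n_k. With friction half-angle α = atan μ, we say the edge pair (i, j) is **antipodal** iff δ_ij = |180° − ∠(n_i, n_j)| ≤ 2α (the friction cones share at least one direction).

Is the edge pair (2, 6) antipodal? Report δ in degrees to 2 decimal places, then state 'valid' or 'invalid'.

α = atan 0.15 = 8.53°;  2α = 17.06°
edge 2: e_2 = (+1.42, -2.03);  n_2 = (-0.8194, -0.5732)
edge 6: e_6 = (-1.26, +1.68);  n_6 = (+0.8000, +0.6000)
∠(n_2, n_6) = 178.10°
δ = |180° − 178.10°| = 1.90°
1.90° ≤ 2α = 17.06°  →  valid

δ = 1.90°, valid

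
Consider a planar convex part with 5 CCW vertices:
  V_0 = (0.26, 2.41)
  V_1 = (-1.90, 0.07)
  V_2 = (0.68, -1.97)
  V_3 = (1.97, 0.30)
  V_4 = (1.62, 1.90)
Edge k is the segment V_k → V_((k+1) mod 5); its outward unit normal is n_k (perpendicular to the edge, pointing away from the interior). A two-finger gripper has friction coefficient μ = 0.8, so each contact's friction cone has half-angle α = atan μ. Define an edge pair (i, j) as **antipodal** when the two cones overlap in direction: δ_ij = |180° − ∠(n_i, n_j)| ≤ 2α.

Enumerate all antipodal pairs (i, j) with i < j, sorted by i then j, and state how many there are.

α = atan 0.8 = 38.66°;  2α = 77.32°
n_0 = (-0.7348, +0.6783)
n_1 = (-0.6202, -0.7844)
n_2 = (+0.8694, -0.4941)
n_3 = (+0.9769, +0.2137)
n_4 = (+0.3511, +0.9363)
  (0,1): δ = 85.62°  ·
  (0,2): δ = 13.10°  ✓
  (0,3): δ = 55.05°  ✓
  (0,4): δ = 112.15°  ·
  (1,2): δ = 81.28°  ·
  (1,3): δ = 39.33°  ✓
  (1,4): δ = 17.78°  ✓
  (2,3): δ = 138.05°  ·
  (2,4): δ = 80.95°  ·
  (3,4): δ = 122.90°  ·
antipodal pairs: 4

count = 4; pairs: (0,2), (0,3), (1,3), (1,4)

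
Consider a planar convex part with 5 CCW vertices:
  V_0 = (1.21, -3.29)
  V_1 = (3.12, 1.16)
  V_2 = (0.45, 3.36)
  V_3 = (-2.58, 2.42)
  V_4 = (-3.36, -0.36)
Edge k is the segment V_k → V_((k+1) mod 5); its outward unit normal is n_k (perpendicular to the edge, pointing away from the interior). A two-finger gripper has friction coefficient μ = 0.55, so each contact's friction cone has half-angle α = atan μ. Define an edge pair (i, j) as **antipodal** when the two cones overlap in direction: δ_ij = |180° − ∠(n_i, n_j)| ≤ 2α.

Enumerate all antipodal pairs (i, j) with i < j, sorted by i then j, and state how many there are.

α = atan 0.55 = 28.81°;  2α = 57.62°
n_0 = (+0.9189, -0.3944)
n_1 = (+0.6359, +0.7718)
n_2 = (-0.2963, +0.9551)
n_3 = (-0.9628, +0.2701)
n_4 = (-0.5397, -0.8418)
  (0,1): δ = 106.26°  ·
  (0,2): δ = 49.53°  ✓
  (0,3): δ = 7.56°  ✓
  (0,4): δ = 80.56°  ·
  (1,2): δ = 123.28°  ·
  (1,3): δ = 66.19°  ·
  (1,4): δ = 6.82°  ✓
  (2,3): δ = 122.91°  ·
  (2,4): δ = 49.90°  ✓
  (3,4): δ = 106.99°  ·
antipodal pairs: 4

count = 4; pairs: (0,2), (0,3), (1,4), (2,4)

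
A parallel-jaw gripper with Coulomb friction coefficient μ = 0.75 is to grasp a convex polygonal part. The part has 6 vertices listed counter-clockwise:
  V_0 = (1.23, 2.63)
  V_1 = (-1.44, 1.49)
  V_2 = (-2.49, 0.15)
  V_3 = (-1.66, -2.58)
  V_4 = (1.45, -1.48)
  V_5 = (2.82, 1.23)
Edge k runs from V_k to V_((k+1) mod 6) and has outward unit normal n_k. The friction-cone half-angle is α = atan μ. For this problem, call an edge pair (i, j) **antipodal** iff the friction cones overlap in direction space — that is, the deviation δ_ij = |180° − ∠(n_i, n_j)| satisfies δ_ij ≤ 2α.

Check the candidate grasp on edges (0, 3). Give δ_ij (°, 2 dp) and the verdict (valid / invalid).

δ = 3.64°, valid

α = atan 0.75 = 36.87°;  2α = 73.74°
edge 0: e_0 = (-2.67, -1.14);  n_0 = (-0.3927, +0.9197)
edge 3: e_3 = (+3.11, +1.10);  n_3 = (+0.3335, -0.9428)
∠(n_0, n_3) = 176.36°
δ = |180° − 176.36°| = 3.64°
3.64° ≤ 2α = 73.74°  →  valid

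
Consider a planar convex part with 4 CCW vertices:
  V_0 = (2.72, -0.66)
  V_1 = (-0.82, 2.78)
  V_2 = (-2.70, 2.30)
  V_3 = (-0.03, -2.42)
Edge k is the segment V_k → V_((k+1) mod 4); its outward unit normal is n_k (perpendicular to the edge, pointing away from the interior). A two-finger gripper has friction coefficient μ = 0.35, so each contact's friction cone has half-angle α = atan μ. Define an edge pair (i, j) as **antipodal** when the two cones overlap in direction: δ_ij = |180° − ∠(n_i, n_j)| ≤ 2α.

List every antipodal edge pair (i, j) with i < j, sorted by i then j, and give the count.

count = 2; pairs: (0,2), (1,3)

α = atan 0.35 = 19.29°;  2α = 38.58°
n_0 = (+0.6969, +0.7172)
n_1 = (-0.2474, +0.9689)
n_2 = (-0.8704, -0.4924)
n_3 = (+0.5391, -0.8423)
  (0,1): δ = 121.50°  ·
  (0,2): δ = 16.32°  ✓
  (0,3): δ = 76.80°  ·
  (1,2): δ = 74.83°  ·
  (1,3): δ = 18.30°  ✓
  (2,3): δ = 86.88°  ·
antipodal pairs: 2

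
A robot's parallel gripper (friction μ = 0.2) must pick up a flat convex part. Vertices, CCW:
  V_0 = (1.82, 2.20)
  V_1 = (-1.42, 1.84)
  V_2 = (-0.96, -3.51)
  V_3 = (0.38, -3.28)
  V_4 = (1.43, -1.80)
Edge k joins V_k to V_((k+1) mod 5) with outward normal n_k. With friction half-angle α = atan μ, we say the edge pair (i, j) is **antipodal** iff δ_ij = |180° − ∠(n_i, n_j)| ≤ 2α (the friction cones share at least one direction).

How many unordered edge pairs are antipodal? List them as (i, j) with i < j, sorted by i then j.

count = 2; pairs: (0,2), (1,4)

α = atan 0.2 = 11.31°;  2α = 22.62°
n_0 = (-0.1104, +0.9939)
n_1 = (-0.9963, -0.0857)
n_2 = (+0.1692, -0.9856)
n_3 = (+0.8156, -0.5786)
n_4 = (+0.9953, -0.0970)
  (0,1): δ = 91.43°  ·
  (0,2): δ = 3.40°  ✓
  (0,3): δ = 48.31°  ·
  (0,4): δ = 78.09°  ·
  (1,2): δ = 85.17°  ·
  (1,3): δ = 40.27°  ·
  (1,4): δ = 10.48°  ✓
  (2,3): δ = 135.09°  ·
  (2,4): δ = 105.31°  ·
  (3,4): δ = 150.21°  ·
antipodal pairs: 2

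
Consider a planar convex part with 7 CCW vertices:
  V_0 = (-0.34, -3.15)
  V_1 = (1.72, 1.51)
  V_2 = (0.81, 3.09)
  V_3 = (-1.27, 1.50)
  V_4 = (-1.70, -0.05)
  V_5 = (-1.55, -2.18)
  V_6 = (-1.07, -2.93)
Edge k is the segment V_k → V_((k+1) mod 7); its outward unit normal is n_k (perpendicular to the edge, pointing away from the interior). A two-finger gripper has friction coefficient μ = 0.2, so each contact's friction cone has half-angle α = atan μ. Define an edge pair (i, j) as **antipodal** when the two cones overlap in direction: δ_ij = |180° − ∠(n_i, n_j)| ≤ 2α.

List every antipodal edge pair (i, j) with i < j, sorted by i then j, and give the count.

α = atan 0.2 = 11.31°;  2α = 22.62°
n_0 = (+0.9146, -0.4043)
n_1 = (+0.8666, +0.4991)
n_2 = (-0.6073, +0.7945)
n_3 = (-0.9636, +0.2673)
n_4 = (-0.9975, -0.0702)
n_5 = (-0.8423, -0.5391)
n_6 = (-0.2886, -0.9575)
  (0,1): δ = 126.21°  ·
  (0,2): δ = 28.76°  ·
  (0,3): δ = 8.34°  ✓
  (0,4): δ = 27.88°  ·
  (0,5): δ = 56.47°  ·
  (0,6): δ = 97.08°  ·
  (1,2): δ = 82.54°  ·
  (1,3): δ = 45.44°  ·
  (1,4): δ = 25.91°  ·
  (1,5): δ = 2.68°  ✓
  (1,6): δ = 43.29°  ·
  (2,3): δ = 142.90°  ·
  (2,4): δ = 123.37°  ·
  (2,5): δ = 94.78°  ·
  (2,6): δ = 54.17°  ·
  (3,4): δ = 160.47°  ·
  (3,5): δ = 131.88°  ·
  (3,6): δ = 91.27°  ·
  (4,5): δ = 151.41°  ·
  (4,6): δ = 110.80°  ·
  (5,6): δ = 139.39°  ·
antipodal pairs: 2

count = 2; pairs: (0,3), (1,5)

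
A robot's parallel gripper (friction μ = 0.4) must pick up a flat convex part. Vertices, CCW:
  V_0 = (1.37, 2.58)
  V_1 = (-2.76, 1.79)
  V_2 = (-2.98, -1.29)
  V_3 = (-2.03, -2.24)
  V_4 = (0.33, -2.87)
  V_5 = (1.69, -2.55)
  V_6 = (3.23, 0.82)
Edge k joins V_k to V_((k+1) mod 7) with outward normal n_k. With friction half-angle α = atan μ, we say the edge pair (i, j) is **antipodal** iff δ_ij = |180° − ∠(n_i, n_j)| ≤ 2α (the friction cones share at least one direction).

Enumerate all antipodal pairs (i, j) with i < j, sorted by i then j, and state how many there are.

count = 5; pairs: (0,3), (0,4), (1,5), (2,6), (3,6)

α = atan 0.4 = 21.80°;  2α = 43.60°
n_0 = (-0.1879, +0.9822)
n_1 = (-0.9975, +0.0712)
n_2 = (-0.7071, -0.7071)
n_3 = (-0.2579, -0.9662)
n_4 = (+0.2290, -0.9734)
n_5 = (+0.9095, -0.4156)
n_6 = (+0.6873, +0.7264)
  (0,1): δ = 104.91°  ·
  (0,2): δ = 55.83°  ·
  (0,3): δ = 25.78°  ✓
  (0,4): δ = 2.41°  ✓
  (0,5): δ = 54.61°  ·
  (0,6): δ = 125.75°  ·
  (1,2): δ = 130.91°  ·
  (1,3): δ = 100.86°  ·
  (1,4): δ = 72.67°  ·
  (1,5): δ = 20.47°  ✓
  (1,6): δ = 50.67°  ·
  (2,3): δ = 149.95°  ·
  (2,4): δ = 121.76°  ·
  (2,5): δ = 69.56°  ·
  (2,6): δ = 1.58°  ✓
  (3,4): δ = 151.81°  ·
  (3,5): δ = 99.61°  ·
  (3,6): δ = 28.47°  ✓
  (4,5): δ = 127.80°  ·
  (4,6): δ = 56.66°  ·
  (5,6): δ = 108.86°  ·
antipodal pairs: 5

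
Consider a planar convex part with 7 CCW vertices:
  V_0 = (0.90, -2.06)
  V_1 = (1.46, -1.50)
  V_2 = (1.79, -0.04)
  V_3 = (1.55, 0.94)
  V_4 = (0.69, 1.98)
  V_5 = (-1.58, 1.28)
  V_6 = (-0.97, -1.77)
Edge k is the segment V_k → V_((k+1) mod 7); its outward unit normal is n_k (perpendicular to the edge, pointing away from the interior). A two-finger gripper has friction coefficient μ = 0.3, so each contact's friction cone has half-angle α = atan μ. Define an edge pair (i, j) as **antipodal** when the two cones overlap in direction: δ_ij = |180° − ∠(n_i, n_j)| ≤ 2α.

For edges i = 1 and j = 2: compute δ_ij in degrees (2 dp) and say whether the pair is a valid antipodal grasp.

δ = 153.50°, invalid

α = atan 0.3 = 16.70°;  2α = 33.40°
edge 1: e_1 = (+0.33, +1.46);  n_1 = (+0.9754, -0.2205)
edge 2: e_2 = (-0.24, +0.98);  n_2 = (+0.9713, +0.2379)
∠(n_1, n_2) = 26.50°
δ = |180° − 26.50°| = 153.50°
153.50° > 2α = 33.40°  →  invalid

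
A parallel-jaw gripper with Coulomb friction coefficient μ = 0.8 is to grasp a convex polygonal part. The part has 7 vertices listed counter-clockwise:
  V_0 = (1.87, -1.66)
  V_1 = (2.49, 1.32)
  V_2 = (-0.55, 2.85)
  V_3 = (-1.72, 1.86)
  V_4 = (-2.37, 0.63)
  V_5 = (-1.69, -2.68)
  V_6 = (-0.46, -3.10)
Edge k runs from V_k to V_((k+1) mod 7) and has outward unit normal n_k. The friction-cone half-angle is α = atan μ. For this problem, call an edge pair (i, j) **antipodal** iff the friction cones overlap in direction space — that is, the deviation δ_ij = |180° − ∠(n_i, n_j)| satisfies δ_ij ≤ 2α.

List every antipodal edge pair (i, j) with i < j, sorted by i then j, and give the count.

count = 10; pairs: (0,2), (0,3), (0,4), (1,4), (1,5), (1,6), (2,5), (2,6), (3,6), (4,6)

α = atan 0.8 = 38.66°;  2α = 77.32°
n_0 = (+0.9790, -0.2037)
n_1 = (+0.4496, +0.8932)
n_2 = (-0.6459, +0.7634)
n_3 = (-0.8841, +0.4672)
n_4 = (-0.9795, -0.2012)
n_5 = (-0.3231, -0.9463)
n_6 = (+0.5257, -0.8507)
  (0,1): δ = 104.96°  ·
  (0,2): δ = 38.01°  ✓
  (0,3): δ = 16.10°  ✓
  (0,4): δ = 23.36°  ✓
  (0,5): δ = 82.90°  ·
  (0,6): δ = 133.47°  ·
  (1,2): δ = 113.05°  ·
  (1,3): δ = 91.14°  ·
  (1,4): δ = 51.68°  ✓
  (1,5): δ = 7.86°  ✓
  (1,6): δ = 58.43°  ✓
  (2,3): δ = 158.09°  ·
  (2,4): δ = 118.63°  ·
  (2,5): δ = 59.09°  ✓
  (2,6): δ = 8.52°  ✓
  (3,4): δ = 140.54°  ·
  (3,5): δ = 81.00°  ·
  (3,6): δ = 30.43°  ✓
  (4,5): δ = 120.46°  ·
  (4,6): δ = 69.89°  ✓
  (5,6): δ = 129.43°  ·
antipodal pairs: 10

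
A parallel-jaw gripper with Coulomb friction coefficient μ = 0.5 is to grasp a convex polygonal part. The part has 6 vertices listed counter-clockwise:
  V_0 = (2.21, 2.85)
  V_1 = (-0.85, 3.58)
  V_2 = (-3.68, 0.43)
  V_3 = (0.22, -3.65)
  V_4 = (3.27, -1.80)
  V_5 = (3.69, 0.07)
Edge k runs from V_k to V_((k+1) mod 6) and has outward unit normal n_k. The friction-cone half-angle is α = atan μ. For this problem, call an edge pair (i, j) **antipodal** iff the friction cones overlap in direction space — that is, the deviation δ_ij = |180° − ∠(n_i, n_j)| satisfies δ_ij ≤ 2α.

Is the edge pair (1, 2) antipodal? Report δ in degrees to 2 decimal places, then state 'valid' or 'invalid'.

δ = 94.36°, invalid

α = atan 0.5 = 26.57°;  2α = 53.13°
edge 1: e_1 = (-2.83, -3.15);  n_1 = (-0.7439, +0.6683)
edge 2: e_2 = (+3.90, -4.08);  n_2 = (-0.7229, -0.6910)
∠(n_1, n_2) = 85.64°
δ = |180° − 85.64°| = 94.36°
94.36° > 2α = 53.13°  →  invalid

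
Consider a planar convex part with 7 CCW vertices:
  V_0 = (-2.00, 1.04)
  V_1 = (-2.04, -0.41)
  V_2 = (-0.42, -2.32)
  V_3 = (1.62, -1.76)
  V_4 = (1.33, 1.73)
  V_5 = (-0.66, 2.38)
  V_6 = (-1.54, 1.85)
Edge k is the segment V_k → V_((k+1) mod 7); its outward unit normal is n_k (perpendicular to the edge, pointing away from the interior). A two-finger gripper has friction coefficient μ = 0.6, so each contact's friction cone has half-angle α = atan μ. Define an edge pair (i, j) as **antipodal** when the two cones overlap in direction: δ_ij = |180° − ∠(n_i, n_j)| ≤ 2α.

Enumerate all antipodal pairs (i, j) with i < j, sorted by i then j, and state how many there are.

count = 7; pairs: (0,3), (1,3), (1,4), (2,4), (2,5), (2,6), (3,6)

α = atan 0.6 = 30.96°;  2α = 61.93°
n_0 = (-0.9996, +0.0276)
n_1 = (-0.7626, -0.6468)
n_2 = (+0.2647, -0.9643)
n_3 = (+0.9966, +0.0828)
n_4 = (+0.3105, +0.9506)
n_5 = (-0.5159, +0.8566)
n_6 = (-0.8696, +0.4938)
  (0,1): δ = 138.12°  ·
  (0,2): δ = 73.07°  ·
  (0,3): δ = 6.33°  ✓
  (0,4): δ = 73.49°  ·
  (0,5): δ = 122.64°  ·
  (0,6): δ = 151.99°  ·
  (1,2): δ = 114.95°  ·
  (1,3): δ = 35.55°  ✓
  (1,4): δ = 31.61°  ✓
  (1,5): δ = 80.76°  ·
  (1,6): δ = 110.10°  ·
  (2,3): δ = 100.60°  ·
  (2,4): δ = 33.44°  ✓
  (2,5): δ = 15.71°  ✓
  (2,6): δ = 45.06°  ✓
  (3,4): δ = 112.84°  ·
  (3,5): δ = 63.69°  ·
  (3,6): δ = 34.34°  ✓
  (4,5): δ = 130.85°  ·
  (4,6): δ = 101.50°  ·
  (5,6): δ = 150.65°  ·
antipodal pairs: 7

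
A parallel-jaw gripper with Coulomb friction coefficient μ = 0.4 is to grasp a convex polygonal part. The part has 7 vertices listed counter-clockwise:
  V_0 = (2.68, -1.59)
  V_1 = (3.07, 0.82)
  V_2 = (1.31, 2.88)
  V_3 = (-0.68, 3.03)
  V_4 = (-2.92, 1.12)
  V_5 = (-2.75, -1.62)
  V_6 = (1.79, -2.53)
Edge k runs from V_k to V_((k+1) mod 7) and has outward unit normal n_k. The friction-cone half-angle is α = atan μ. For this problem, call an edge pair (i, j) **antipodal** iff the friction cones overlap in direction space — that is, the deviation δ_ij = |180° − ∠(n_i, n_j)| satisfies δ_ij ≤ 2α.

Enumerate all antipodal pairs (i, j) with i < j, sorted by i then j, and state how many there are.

count = 6; pairs: (0,3), (0,4), (1,4), (1,5), (2,5), (3,6)

α = atan 0.4 = 21.80°;  2α = 43.60°
n_0 = (+0.9872, -0.1597)
n_1 = (+0.7603, +0.6496)
n_2 = (+0.0752, +0.9972)
n_3 = (-0.6488, +0.7609)
n_4 = (-0.9981, -0.0619)
n_5 = (-0.1965, -0.9805)
n_6 = (+0.7262, -0.6875)
  (0,1): δ = 130.30°  ·
  (0,2): δ = 85.12°  ·
  (0,3): δ = 40.35°  ✓
  (0,4): δ = 12.74°  ✓
  (0,5): δ = 87.86°  ·
  (0,6): δ = 145.76°  ·
  (1,2): δ = 134.82°  ·
  (1,3): δ = 90.06°  ·
  (1,4): δ = 36.96°  ✓
  (1,5): δ = 38.16°  ✓
  (1,6): δ = 96.06°  ·
  (2,3): δ = 135.24°  ·
  (2,4): δ = 82.14°  ·
  (2,5): δ = 7.02°  ✓
  (2,6): δ = 50.88°  ·
  (3,4): δ = 126.90°  ·
  (3,5): δ = 51.79°  ·
  (3,6): δ = 6.11°  ✓
  (4,5): δ = 104.88°  ·
  (4,6): δ = 46.99°  ·
  (5,6): δ = 122.10°  ·
antipodal pairs: 6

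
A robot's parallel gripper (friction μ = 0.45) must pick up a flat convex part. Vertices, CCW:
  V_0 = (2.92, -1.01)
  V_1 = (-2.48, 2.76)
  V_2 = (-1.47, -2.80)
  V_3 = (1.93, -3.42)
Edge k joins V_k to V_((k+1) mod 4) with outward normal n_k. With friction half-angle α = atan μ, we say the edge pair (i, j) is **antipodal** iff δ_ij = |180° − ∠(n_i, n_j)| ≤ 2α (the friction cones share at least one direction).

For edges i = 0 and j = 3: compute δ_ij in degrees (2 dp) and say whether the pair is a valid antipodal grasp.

α = atan 0.45 = 24.23°;  2α = 48.46°
edge 0: e_0 = (-5.40, +3.77);  n_0 = (+0.5724, +0.8199)
edge 3: e_3 = (+0.99, +2.41);  n_3 = (+0.9250, -0.3800)
∠(n_0, n_3) = 77.41°
δ = |180° − 77.41°| = 102.59°
102.59° > 2α = 48.46°  →  invalid

δ = 102.59°, invalid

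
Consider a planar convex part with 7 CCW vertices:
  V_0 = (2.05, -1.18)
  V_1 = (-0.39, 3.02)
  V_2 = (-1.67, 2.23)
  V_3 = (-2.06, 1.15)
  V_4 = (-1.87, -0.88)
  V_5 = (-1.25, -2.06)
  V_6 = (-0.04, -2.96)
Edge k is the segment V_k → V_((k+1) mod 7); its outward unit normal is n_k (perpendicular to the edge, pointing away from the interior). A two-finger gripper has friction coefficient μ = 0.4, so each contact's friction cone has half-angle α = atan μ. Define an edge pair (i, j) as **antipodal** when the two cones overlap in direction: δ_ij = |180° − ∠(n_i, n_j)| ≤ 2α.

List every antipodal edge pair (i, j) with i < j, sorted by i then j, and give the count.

α = atan 0.4 = 21.80°;  2α = 43.60°
n_0 = (+0.8647, +0.5023)
n_1 = (-0.5252, +0.8510)
n_2 = (-0.9406, +0.3396)
n_3 = (-0.9956, -0.0932)
n_4 = (-0.8852, -0.4651)
n_5 = (-0.5968, -0.8024)
n_6 = (+0.6484, -0.7613)
  (0,1): δ = 88.47°  ·
  (0,2): δ = 50.01°  ·
  (0,3): δ = 24.81°  ✓
  (0,4): δ = 2.44°  ✓
  (0,5): δ = 23.20°  ✓
  (0,6): δ = 100.27°  ·
  (1,2): δ = 141.54°  ·
  (1,3): δ = 116.34°  ·
  (1,4): δ = 93.96°  ·
  (1,5): δ = 68.32°  ·
  (1,6): δ = 8.74°  ✓
  (2,3): δ = 154.80°  ·
  (2,4): δ = 132.43°  ·
  (2,5): δ = 106.79°  ·
  (2,6): δ = 29.72°  ✓
  (3,4): δ = 157.63°  ·
  (3,5): δ = 131.99°  ·
  (3,6): δ = 54.93°  ·
  (4,5): δ = 154.36°  ·
  (4,6): δ = 77.30°  ·
  (5,6): δ = 102.94°  ·
antipodal pairs: 5

count = 5; pairs: (0,3), (0,4), (0,5), (1,6), (2,6)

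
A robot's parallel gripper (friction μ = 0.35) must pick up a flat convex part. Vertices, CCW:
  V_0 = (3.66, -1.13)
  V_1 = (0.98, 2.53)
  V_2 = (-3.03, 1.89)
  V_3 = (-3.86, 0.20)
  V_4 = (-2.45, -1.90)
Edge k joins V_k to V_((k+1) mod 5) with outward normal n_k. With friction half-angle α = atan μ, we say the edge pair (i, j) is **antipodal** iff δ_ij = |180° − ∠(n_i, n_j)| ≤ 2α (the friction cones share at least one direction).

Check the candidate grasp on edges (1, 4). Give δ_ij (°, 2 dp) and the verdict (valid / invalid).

δ = 1.89°, valid

α = atan 0.35 = 19.29°;  2α = 38.58°
edge 1: e_1 = (-4.01, -0.64);  n_1 = (-0.1576, +0.9875)
edge 4: e_4 = (+6.11, +0.77);  n_4 = (+0.1250, -0.9922)
∠(n_1, n_4) = 178.11°
δ = |180° − 178.11°| = 1.89°
1.89° ≤ 2α = 38.58°  →  valid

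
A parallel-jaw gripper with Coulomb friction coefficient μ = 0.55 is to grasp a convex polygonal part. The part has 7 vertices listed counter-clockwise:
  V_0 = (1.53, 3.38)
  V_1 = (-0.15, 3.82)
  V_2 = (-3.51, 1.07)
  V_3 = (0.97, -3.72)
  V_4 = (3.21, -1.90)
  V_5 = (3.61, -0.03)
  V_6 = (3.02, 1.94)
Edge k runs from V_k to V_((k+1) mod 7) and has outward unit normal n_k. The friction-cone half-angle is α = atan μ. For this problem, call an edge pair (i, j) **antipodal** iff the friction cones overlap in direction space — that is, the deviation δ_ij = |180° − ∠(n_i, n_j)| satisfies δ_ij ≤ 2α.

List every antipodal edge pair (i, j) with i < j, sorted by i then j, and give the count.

α = atan 0.55 = 28.81°;  2α = 57.62°
n_0 = (+0.2534, +0.9674)
n_1 = (-0.6334, +0.7739)
n_2 = (-0.7303, -0.6831)
n_3 = (+0.6306, -0.7761)
n_4 = (+0.9779, -0.2092)
n_5 = (+0.9580, +0.2869)
n_6 = (+0.6949, +0.7191)
  (0,1): δ = 126.02°  ·
  (0,2): δ = 32.24°  ✓
  (0,3): δ = 53.77°  ✓
  (0,4): δ = 92.60°  ·
  (0,5): δ = 121.35°  ·
  (0,6): δ = 150.65°  ·
  (1,2): δ = 86.21°  ·
  (1,3): δ = 0.20°  ✓
  (1,4): δ = 38.63°  ✓
  (1,5): δ = 67.37°  ·
  (1,6): δ = 96.68°  ·
  (2,3): δ = 93.99°  ·
  (2,4): δ = 55.16°  ✓
  (2,5): δ = 26.41°  ✓
  (2,6): δ = 2.89°  ✓
  (3,4): δ = 141.17°  ·
  (3,5): δ = 112.42°  ·
  (3,6): δ = 83.12°  ·
  (4,5): δ = 151.25°  ·
  (4,6): δ = 121.95°  ·
  (5,6): δ = 150.69°  ·
antipodal pairs: 7

count = 7; pairs: (0,2), (0,3), (1,3), (1,4), (2,4), (2,5), (2,6)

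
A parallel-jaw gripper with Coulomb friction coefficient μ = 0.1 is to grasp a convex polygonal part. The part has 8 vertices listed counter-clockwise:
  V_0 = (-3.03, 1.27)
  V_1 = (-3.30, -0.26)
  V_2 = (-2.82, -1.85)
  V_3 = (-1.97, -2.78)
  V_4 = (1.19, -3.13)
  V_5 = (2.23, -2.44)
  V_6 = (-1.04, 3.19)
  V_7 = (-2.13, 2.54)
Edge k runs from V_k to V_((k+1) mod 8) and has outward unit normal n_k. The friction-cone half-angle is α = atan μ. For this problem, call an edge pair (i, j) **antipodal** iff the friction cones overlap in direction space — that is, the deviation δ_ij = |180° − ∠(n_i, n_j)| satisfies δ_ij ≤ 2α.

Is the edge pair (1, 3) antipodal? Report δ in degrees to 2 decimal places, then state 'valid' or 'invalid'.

α = atan 0.1 = 5.71°;  2α = 11.42°
edge 1: e_1 = (+0.48, -1.59);  n_1 = (-0.9573, -0.2890)
edge 3: e_3 = (+3.16, -0.35);  n_3 = (-0.1101, -0.9939)
∠(n_1, n_3) = 66.88°
δ = |180° − 66.88°| = 113.12°
113.12° > 2α = 11.42°  →  invalid

δ = 113.12°, invalid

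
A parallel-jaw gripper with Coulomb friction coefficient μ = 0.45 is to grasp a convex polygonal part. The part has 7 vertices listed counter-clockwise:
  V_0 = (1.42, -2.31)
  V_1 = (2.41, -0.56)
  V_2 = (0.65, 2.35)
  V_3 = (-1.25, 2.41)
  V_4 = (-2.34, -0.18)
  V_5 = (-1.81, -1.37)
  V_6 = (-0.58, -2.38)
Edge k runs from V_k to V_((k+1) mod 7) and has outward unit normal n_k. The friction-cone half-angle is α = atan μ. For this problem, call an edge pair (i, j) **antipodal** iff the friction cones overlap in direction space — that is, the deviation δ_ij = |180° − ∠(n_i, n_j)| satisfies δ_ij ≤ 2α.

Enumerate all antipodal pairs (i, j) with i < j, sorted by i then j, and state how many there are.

count = 5; pairs: (0,3), (1,4), (1,5), (2,5), (2,6)

α = atan 0.45 = 24.23°;  2α = 48.46°
n_0 = (+0.8704, -0.4924)
n_1 = (+0.8557, +0.5175)
n_2 = (+0.0316, +0.9995)
n_3 = (-0.9217, +0.3879)
n_4 = (-0.9135, -0.4069)
n_5 = (-0.6346, -0.7728)
n_6 = (+0.0350, -0.9994)
  (0,1): δ = 119.34°  ·
  (0,2): δ = 62.31°  ·
  (0,3): δ = 6.67°  ✓
  (0,4): δ = 53.50°  ·
  (0,5): δ = 80.11°  ·
  (0,6): δ = 121.50°  ·
  (1,2): δ = 122.97°  ·
  (1,3): δ = 53.99°  ·
  (1,4): δ = 7.16°  ✓
  (1,5): δ = 19.44°  ✓
  (1,6): δ = 60.84°  ·
  (2,3): δ = 111.02°  ·
  (2,4): δ = 64.18°  ·
  (2,5): δ = 37.58°  ✓
  (2,6): δ = 3.81°  ✓
  (3,4): δ = 133.17°  ·
  (3,5): δ = 106.57°  ·
  (3,6): δ = 65.17°  ·
  (4,5): δ = 153.40°  ·
  (4,6): δ = 112.00°  ·
  (5,6): δ = 138.60°  ·
antipodal pairs: 5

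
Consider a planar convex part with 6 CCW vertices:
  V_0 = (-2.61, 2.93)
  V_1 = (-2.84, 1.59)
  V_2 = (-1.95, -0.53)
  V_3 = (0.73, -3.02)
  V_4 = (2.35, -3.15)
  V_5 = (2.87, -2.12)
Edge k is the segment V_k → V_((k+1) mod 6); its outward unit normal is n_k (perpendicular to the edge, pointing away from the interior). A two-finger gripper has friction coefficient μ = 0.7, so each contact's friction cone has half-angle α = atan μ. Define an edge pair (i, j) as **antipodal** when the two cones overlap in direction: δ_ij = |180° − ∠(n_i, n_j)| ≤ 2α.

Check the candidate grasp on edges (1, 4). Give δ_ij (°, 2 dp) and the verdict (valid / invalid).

α = atan 0.7 = 34.99°;  2α = 69.98°
edge 1: e_1 = (+0.89, -2.12);  n_1 = (-0.9220, -0.3871)
edge 4: e_4 = (+0.52, +1.03);  n_4 = (+0.8927, -0.4507)
∠(n_1, n_4) = 130.44°
δ = |180° − 130.44°| = 49.56°
49.56° ≤ 2α = 69.98°  →  valid

δ = 49.56°, valid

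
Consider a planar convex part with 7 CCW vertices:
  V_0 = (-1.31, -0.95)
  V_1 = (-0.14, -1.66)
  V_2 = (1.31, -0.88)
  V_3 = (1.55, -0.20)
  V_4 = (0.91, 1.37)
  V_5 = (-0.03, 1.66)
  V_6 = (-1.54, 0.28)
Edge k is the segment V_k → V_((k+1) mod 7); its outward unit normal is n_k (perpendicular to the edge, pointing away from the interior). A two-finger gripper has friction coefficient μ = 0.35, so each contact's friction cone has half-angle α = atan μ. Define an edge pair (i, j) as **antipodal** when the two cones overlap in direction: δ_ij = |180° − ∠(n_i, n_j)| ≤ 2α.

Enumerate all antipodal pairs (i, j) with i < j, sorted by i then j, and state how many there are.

count = 6; pairs: (0,3), (0,4), (1,5), (2,5), (2,6), (3,6)

α = atan 0.35 = 19.29°;  2α = 38.58°
n_0 = (-0.5188, -0.8549)
n_1 = (+0.4737, -0.8807)
n_2 = (+0.9430, -0.3328)
n_3 = (+0.9260, +0.3775)
n_4 = (+0.2948, +0.9556)
n_5 = (-0.6746, +0.7382)
n_6 = (-0.9830, -0.1838)
  (0,1): δ = 120.47°  ·
  (0,2): δ = 78.19°  ·
  (0,3): δ = 36.57°  ✓
  (0,4): δ = 14.11°  ✓
  (0,5): δ = 73.68°  ·
  (0,6): δ = 131.84°  ·
  (1,2): δ = 137.72°  ·
  (1,3): δ = 96.10°  ·
  (1,4): δ = 45.42°  ·
  (1,5): δ = 14.15°  ✓
  (1,6): δ = 72.31°  ·
  (2,3): δ = 138.38°  ·
  (2,4): δ = 87.71°  ·
  (2,5): δ = 28.14°  ✓
  (2,6): δ = 30.03°  ✓
  (3,4): δ = 129.32°  ·
  (3,5): δ = 69.75°  ·
  (3,6): δ = 11.59°  ✓
  (4,5): δ = 120.43°  ·
  (4,6): δ = 62.26°  ·
  (5,6): δ = 121.83°  ·
antipodal pairs: 6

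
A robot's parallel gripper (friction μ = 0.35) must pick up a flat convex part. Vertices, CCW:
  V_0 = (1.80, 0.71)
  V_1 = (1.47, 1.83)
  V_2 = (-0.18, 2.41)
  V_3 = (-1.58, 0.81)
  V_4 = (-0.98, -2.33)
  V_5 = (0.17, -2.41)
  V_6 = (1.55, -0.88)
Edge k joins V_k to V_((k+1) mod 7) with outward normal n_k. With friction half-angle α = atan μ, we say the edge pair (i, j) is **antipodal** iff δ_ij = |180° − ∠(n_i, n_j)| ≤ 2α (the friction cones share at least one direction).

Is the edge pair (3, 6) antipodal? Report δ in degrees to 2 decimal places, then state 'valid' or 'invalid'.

α = atan 0.35 = 19.29°;  2α = 38.58°
edge 3: e_3 = (+0.60, -3.14);  n_3 = (-0.9822, -0.1877)
edge 6: e_6 = (+0.25, +1.59);  n_6 = (+0.9879, -0.1553)
∠(n_3, n_6) = 160.25°
δ = |180° − 160.25°| = 19.75°
19.75° ≤ 2α = 38.58°  →  valid

δ = 19.75°, valid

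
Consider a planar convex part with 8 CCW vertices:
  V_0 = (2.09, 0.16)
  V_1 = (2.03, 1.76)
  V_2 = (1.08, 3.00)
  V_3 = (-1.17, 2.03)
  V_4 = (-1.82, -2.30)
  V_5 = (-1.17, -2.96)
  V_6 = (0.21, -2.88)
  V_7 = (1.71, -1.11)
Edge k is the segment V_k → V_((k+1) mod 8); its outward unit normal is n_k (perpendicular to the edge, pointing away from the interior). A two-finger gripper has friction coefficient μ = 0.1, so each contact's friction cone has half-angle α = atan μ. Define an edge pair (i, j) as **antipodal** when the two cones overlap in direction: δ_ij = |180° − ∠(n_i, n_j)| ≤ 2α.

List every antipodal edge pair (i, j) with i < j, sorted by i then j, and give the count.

count = 3; pairs: (0,3), (1,4), (3,7)

α = atan 0.1 = 5.71°;  2α = 11.42°
n_0 = (+0.9993, +0.0375)
n_1 = (+0.7938, +0.6082)
n_2 = (-0.3959, +0.9183)
n_3 = (-0.9889, +0.1485)
n_4 = (-0.7125, -0.7017)
n_5 = (+0.0579, -0.9983)
n_6 = (+0.7629, -0.6465)
n_7 = (+0.9580, -0.2867)
  (0,1): δ = 144.69°  ·
  (0,2): δ = 68.83°  ·
  (0,3): δ = 10.68°  ✓
  (0,4): δ = 42.42°  ·
  (0,5): δ = 91.17°  ·
  (0,6): δ = 137.57°  ·
  (0,7): δ = 161.19°  ·
  (1,2): δ = 104.14°  ·
  (1,3): δ = 45.99°  ·
  (1,4): δ = 7.11°  ✓
  (1,5): δ = 55.86°  ·
  (1,6): δ = 102.26°  ·
  (1,7): δ = 125.89°  ·
  (2,3): δ = 121.86°  ·
  (2,4): δ = 68.76°  ·
  (2,5): δ = 20.00°  ·
  (2,6): δ = 26.40°  ·
  (2,7): δ = 50.02°  ·
  (3,4): δ = 126.90°  ·
  (3,5): δ = 78.14°  ·
  (3,6): δ = 31.74°  ·
  (3,7): δ = 8.12°  ✓
  (4,5): δ = 131.24°  ·
  (4,6): δ = 84.84°  ·
  (4,7): δ = 61.22°  ·
  (5,6): δ = 133.60°  ·
  (5,7): δ = 109.98°  ·
  (6,7): δ = 156.38°  ·
antipodal pairs: 3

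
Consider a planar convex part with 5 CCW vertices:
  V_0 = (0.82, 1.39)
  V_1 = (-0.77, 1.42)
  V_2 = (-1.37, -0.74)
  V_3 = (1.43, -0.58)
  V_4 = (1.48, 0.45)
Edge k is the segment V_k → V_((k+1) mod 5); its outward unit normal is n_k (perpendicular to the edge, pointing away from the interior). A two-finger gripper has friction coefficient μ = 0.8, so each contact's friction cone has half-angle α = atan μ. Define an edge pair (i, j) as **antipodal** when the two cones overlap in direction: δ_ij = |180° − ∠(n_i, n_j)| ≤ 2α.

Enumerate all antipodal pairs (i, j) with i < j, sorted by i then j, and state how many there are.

count = 5; pairs: (0,2), (1,2), (1,3), (1,4), (2,4)

α = atan 0.8 = 38.66°;  2α = 77.32°
n_0 = (+0.0189, +0.9998)
n_1 = (-0.9635, +0.2676)
n_2 = (+0.0570, -0.9984)
n_3 = (+0.9988, -0.0485)
n_4 = (+0.8184, +0.5746)
  (0,1): δ = 104.44°  ·
  (0,2): δ = 4.35°  ✓
  (0,3): δ = 88.30°  ·
  (0,4): δ = 126.15°  ·
  (1,2): δ = 71.21°  ✓
  (1,3): δ = 12.74°  ✓
  (1,4): δ = 50.60°  ✓
  (2,3): δ = 96.05°  ·
  (2,4): δ = 58.20°  ✓
  (3,4): δ = 142.15°  ·
antipodal pairs: 5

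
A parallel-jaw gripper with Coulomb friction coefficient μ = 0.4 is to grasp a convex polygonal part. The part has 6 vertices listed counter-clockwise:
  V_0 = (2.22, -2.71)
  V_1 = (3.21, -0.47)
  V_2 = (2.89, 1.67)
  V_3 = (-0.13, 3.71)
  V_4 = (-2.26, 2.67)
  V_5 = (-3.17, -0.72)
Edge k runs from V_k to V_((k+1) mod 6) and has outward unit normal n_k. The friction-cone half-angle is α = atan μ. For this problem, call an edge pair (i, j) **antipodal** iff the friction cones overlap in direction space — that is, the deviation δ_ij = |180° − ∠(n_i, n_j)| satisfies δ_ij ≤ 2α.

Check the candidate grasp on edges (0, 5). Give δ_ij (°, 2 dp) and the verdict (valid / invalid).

δ = 93.58°, invalid

α = atan 0.4 = 21.80°;  2α = 43.60°
edge 0: e_0 = (+0.99, +2.24);  n_0 = (+0.9147, -0.4042)
edge 5: e_5 = (+5.39, -1.99);  n_5 = (-0.3464, -0.9381)
∠(n_0, n_5) = 86.42°
δ = |180° − 86.42°| = 93.58°
93.58° > 2α = 43.60°  →  invalid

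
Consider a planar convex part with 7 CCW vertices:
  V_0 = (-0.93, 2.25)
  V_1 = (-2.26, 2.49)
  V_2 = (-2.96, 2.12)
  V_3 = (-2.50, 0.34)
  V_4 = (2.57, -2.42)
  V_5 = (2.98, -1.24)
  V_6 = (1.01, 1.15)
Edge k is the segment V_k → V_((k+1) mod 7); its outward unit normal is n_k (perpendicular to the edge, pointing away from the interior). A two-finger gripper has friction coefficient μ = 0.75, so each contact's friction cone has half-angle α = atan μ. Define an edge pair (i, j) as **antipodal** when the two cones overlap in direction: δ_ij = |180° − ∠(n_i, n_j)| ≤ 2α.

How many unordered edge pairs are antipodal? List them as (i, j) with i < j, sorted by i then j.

count = 9; pairs: (0,2), (0,3), (1,3), (1,4), (2,4), (2,5), (2,6), (3,5), (3,6)

α = atan 0.75 = 36.87°;  2α = 73.74°
n_0 = (+0.1776, +0.9841)
n_1 = (-0.4673, +0.8841)
n_2 = (-0.9682, -0.2502)
n_3 = (-0.4781, -0.8783)
n_4 = (+0.9446, -0.3282)
n_5 = (+0.7717, +0.6360)
n_6 = (+0.4932, +0.8699)
  (0,1): δ = 141.91°  ·
  (0,2): δ = 65.28°  ✓
  (0,3): δ = 18.33°  ✓
  (0,4): δ = 81.07°  ·
  (0,5): δ = 139.73°  ·
  (0,6): δ = 160.68°  ·
  (1,2): δ = 103.37°  ·
  (1,3): δ = 56.42°  ✓
  (1,4): δ = 42.98°  ✓
  (1,5): δ = 101.64°  ·
  (1,6): δ = 122.59°  ·
  (2,3): δ = 133.05°  ·
  (2,4): δ = 33.65°  ✓
  (2,5): δ = 25.01°  ✓
  (2,6): δ = 45.96°  ✓
  (3,4): δ = 80.60°  ·
  (3,5): δ = 21.94°  ✓
  (3,6): δ = 0.99°  ✓
  (4,5): δ = 121.34°  ·
  (4,6): δ = 100.39°  ·
  (5,6): δ = 159.05°  ·
antipodal pairs: 9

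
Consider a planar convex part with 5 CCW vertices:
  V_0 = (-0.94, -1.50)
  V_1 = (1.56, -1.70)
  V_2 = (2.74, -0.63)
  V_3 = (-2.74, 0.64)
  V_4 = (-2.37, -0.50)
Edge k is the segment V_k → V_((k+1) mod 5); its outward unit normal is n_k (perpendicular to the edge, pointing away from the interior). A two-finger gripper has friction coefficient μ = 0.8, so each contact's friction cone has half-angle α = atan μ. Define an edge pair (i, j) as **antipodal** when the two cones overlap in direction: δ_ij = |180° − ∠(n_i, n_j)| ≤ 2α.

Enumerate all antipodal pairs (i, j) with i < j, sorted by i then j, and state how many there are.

count = 5; pairs: (0,2), (1,2), (1,3), (2,3), (2,4)

α = atan 0.8 = 38.66°;  2α = 77.32°
n_0 = (-0.0797, -0.9968)
n_1 = (+0.6717, -0.7408)
n_2 = (+0.2258, +0.9742)
n_3 = (-0.9512, -0.3087)
n_4 = (-0.5731, -0.8195)
  (0,1): δ = 133.22°  ·
  (0,2): δ = 8.47°  ✓
  (0,3): δ = 112.56°  ·
  (0,4): δ = 149.61°  ·
  (1,2): δ = 55.25°  ✓
  (1,3): δ = 65.78°  ✓
  (1,4): δ = 102.83°  ·
  (2,3): δ = 58.97°  ✓
  (2,4): δ = 21.92°  ✓
  (3,4): δ = 142.95°  ·
antipodal pairs: 5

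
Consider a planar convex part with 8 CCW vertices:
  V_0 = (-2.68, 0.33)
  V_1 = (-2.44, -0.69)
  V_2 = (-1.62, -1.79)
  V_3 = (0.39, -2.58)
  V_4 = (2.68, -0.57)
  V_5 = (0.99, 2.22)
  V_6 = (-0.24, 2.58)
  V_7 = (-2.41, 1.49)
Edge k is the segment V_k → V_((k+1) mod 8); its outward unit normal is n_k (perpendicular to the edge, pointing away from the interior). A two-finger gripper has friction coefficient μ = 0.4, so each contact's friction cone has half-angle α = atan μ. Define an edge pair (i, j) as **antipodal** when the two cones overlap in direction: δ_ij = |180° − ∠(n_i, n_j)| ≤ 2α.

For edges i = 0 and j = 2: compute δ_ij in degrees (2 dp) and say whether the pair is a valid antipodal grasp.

δ = 124.70°, invalid

α = atan 0.4 = 21.80°;  2α = 43.60°
edge 0: e_0 = (+0.24, -1.02);  n_0 = (-0.9734, -0.2290)
edge 2: e_2 = (+2.01, -0.79);  n_2 = (-0.3658, -0.9307)
∠(n_0, n_2) = 55.30°
δ = |180° − 55.30°| = 124.70°
124.70° > 2α = 43.60°  →  invalid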